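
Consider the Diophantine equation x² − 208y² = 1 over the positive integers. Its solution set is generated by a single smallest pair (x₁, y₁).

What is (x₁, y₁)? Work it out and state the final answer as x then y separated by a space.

√208 = [14; 2,2,1,2,2,28, …], period ℓ=6 (even) → k=5
a_0=14:  p_0=14·1+0=14,  q_0=14·0+1=1
a_1=2:  p_1=2·14+1=29,  q_1=2·1+0=2
…
a_4=2:  p_4=2·101+72=274,  q_4=2·7+5=19
a_5=2:  p_5=2·274+101=649,  q_5=2·19+7=45
→ (649, 45).  Check: 649²=421201, 208·45²=421200, difference 1.

649 45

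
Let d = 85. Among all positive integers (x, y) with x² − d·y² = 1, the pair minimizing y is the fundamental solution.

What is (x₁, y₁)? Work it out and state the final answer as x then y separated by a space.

[9; 4,1,1,4,18] for √85; ℓ=5 ⇒ convergent index 9
step 0: (9, 1)  from 9·(1,0) + (0,1)
step 1: (37, 4)  from 4·(9,1) + (1,0)
step 2: (46, 5)  from 1·(37,4) + (9,1)
step 3: (83, 9)  from 1·(46,5) + (37,4)
step 4: (378, 41)  from 4·(83,9) + (46,5)
…
step 7: (34813, 3776)  from 1·(27926,3029) + (6887,747)
step 8: (62739, 6805)  from 1·(34813,3776) + (27926,3029)
step 9: (285769, 30996)  from 4·(62739,6805) + (34813,3776)
→ (285769, 30996).  Check: 285769²=81663921361, 85·30996²=81663921360, difference 1.

285769 30996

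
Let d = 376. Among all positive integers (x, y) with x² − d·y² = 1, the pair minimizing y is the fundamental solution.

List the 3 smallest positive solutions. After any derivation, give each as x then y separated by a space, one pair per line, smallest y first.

√376 → a₀=19, period (2,1,1,3,1,…,1,2,38); ℓ=16 even so k=15
i=0: a=19 ⇒ p=19, q=1
i=1: a=2 ⇒ p=39, q=2
i=2: a=1 ⇒ p=58, q=3
…
i=6: a=2 ⇒ p=1241, q=64
…
i=9: a=2 ⇒ p=28834, q=1487
…
i=13: a=1 ⇒ p=468441, q=24158
i=14: a=1 ⇒ p=837427, q=43187
i=15: a=2 ⇒ p=2143295, q=110532
→ (2143295, 110532).  Check: 2143295²=4593713457025, 376·110532²=4593713457024, difference 1.
n=2: (2143295,110532)∘(2143295,110532) = (2143295·2143295+376·110532·110532, 2143295·110532+110532·2143295) = (9187426914049,473805365880)
n=3: (9187426914049,473805365880)∘(2143295,110532) = (2143295·9187426914049+376·110532·473805365880, 2143295·473805365880+110532·9187426914049) = (39382732335491159615,2031009343327438668)

2143295 110532
9187426914049 473805365880
39382732335491159615 2031009343327438668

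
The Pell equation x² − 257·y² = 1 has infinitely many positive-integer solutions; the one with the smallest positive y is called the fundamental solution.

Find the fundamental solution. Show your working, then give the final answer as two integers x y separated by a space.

513 32

[16; 32] for √257; ℓ=1 ⇒ convergent index 1
a_0=16:  p_0=16·1+0=16,  q_0=16·0+1=1
a_1=32:  p_1=32·16+1=513,  q_1=32·1+0=32
(x₁, y₁) = (513, 32);  513² − 257·32² = 1 ✓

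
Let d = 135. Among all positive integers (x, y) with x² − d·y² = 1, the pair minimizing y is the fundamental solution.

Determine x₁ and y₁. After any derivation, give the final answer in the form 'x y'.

d=135: √d = [11; 1,1,1,1,1,1,1,22] (ℓ=8, even), read p_7/q_7
step 0: (11, 1)  from 11·(1,0) + (0,1)
step 1: (12, 1)  from 1·(11,1) + (1,0)
step 2: (23, 2)  from 1·(12,1) + (11,1)
step 3: (35, 3)  from 1·(23,2) + (12,1)
step 4: (58, 5)  from 1·(35,3) + (23,2)
…
step 6: (151, 13)  from 1·(93,8) + (58,5)
step 7: (244, 21)  from 1·(151,13) + (93,8)
fundamental: x₁=244, y₁=21  (since 59536 − 135·441 = 1)

244 21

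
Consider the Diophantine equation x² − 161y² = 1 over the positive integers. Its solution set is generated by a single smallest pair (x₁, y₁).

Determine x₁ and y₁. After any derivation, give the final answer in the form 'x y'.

√161 → a₀=12, period (1,2,4,1,2,1,4,2,1,24); ℓ=10 even so k=9
k=0  a_k=12  p_k/q_k = 12/1
…
k=2  a_k=2  p_k/q_k = 38/3
k=3  a_k=4  p_k/q_k = 165/13
k=4  a_k=1  p_k/q_k = 203/16
…
k=6  a_k=1  p_k/q_k = 774/61
…
k=8  a_k=2  p_k/q_k = 8108/639
k=9  a_k=1  p_k/q_k = 11775/928
→ (11775, 928).  Check: 11775²=138650625, 161·928²=138650624, difference 1.

11775 928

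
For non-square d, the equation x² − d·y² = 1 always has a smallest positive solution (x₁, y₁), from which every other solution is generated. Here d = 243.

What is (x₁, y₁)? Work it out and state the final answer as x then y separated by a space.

70226 4505

√243 = [15; 1,1,2,3,15,3,2,1,1,30, …], period ℓ=10 (even) → k=9
k=0  a_k=15  p_k/q_k = 15/1
…
k=2  a_k=1  p_k/q_k = 31/2
k=3  a_k=2  p_k/q_k = 78/5
…
k=6  a_k=3  p_k/q_k = 12424/797
…
k=8  a_k=1  p_k/q_k = 41325/2651
k=9  a_k=1  p_k/q_k = 70226/4505
→ (70226, 4505).  Check: 70226²=4931691076, 243·4505²=4931691075, difference 1.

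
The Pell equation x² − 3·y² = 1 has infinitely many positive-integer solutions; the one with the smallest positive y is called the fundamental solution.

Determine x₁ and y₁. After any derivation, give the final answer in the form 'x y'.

2 1

[1; 1,2] for √3; ℓ=2 ⇒ convergent index 1
i=0: a=1 ⇒ p=1, q=1
i=1: a=1 ⇒ p=2, q=1
→ (2, 1).  Check: 2²=4, 3·1²=3, difference 1.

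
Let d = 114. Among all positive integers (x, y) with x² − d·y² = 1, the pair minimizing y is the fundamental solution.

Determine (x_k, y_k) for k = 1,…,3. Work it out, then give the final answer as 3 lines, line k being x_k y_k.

1025 96
2101249 196800
4307559425 403439904

[10; 1,2,10,2,1,20] for √114; ℓ=6 ⇒ convergent index 5
i=0: a=10 ⇒ p=10, q=1
i=1: a=1 ⇒ p=11, q=1
i=2: a=2 ⇒ p=32, q=3
…
i=4: a=2 ⇒ p=694, q=65
i=5: a=1 ⇒ p=1025, q=96
(x₁, y₁) = (1025, 96);  1025² − 114·96² = 1 ✓
(1025+96√114)^2 = 2101249 + 196800√114
(1025+96√114)^3 = 4307559425 + 403439904√114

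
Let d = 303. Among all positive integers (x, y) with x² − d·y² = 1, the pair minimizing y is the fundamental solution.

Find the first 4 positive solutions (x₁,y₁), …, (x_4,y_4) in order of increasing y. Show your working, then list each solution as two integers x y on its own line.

2524 145
12741151 731960
64317327724 3694933935
324673857609601 18652025771920

√303 = [17; 2,2,5,2,2,34, …], period ℓ=6 (even) → k=5
step 0: (17, 1)  from 17·(1,0) + (0,1)
step 1: (35, 2)  from 2·(17,1) + (1,0)
step 2: (87, 5)  from 2·(35,2) + (17,1)
step 3: (470, 27)  from 5·(87,5) + (35,2)
step 4: (1027, 59)  from 2·(470,27) + (87,5)
step 5: (2524, 145)  from 2·(1027,59) + (470,27)
fundamental: x₁=2524, y₁=145  (since 6370576 − 303·21025 = 1)
k=2:  x_2 = 2524·2524+303·145·145 = 12741151,  y_2 = 2524·145+145·2524 = 731960
k=3:  x_3 = 2524·12741151+303·145·731960 = 64317327724,  y_3 = 2524·731960+145·12741151 = 3694933935
k=4:  x_4 = 2524·64317327724+303·145·3694933935 = 324673857609601,  y_4 = 2524·3694933935+145·64317327724 = 18652025771920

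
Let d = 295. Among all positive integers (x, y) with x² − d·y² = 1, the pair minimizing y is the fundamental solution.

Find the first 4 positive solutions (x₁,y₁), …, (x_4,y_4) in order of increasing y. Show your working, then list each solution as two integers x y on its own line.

2024999 117900
8201241900001 477494764200
33215013292518224999 1933852840020353700
134520737404664024967600001 7832100134376274949528400

√295 → a₀=17, period (5,1,2,3,2,6,2,3,2,1,5,34); ℓ=12 even so k=11
i=0: a=17 ⇒ p=17, q=1
i=1: a=5 ⇒ p=86, q=5
i=2: a=1 ⇒ p=103, q=6
i=3: a=2 ⇒ p=292, q=17
i=4: a=3 ⇒ p=979, q=57
i=5: a=2 ⇒ p=2250, q=131
i=6: a=6 ⇒ p=14479, q=843
i=7: a=2 ⇒ p=31208, q=1817
i=8: a=3 ⇒ p=108103, q=6294
…
i=10: a=1 ⇒ p=355517, q=20699
i=11: a=5 ⇒ p=2024999, q=117900
fundamental: x₁=2024999, y₁=117900  (since 4100620950001 − 295·13900410000 = 1)
(2024999+117900√295)^2 = 8201241900001 + 477494764200√295
(2024999+117900√295)^3 = 33215013292518224999 + 1933852840020353700√295
(2024999+117900√295)^4 = 134520737404664024967600001 + 7832100134376274949528400√295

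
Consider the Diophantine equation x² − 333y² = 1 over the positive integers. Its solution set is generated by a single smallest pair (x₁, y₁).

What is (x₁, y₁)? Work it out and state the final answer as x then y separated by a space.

[18; 4,36] for √333; ℓ=2 ⇒ convergent index 1
k=0  a_k=18  p_k/q_k = 18/1
k=1  a_k=4  p_k/q_k = 73/4
→ (73, 4).  Check: 73²=5329, 333·4²=5328, difference 1.

73 4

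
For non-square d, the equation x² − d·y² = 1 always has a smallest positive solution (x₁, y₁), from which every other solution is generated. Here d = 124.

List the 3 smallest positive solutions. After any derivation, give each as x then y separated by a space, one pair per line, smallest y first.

4620799 414960
42703566796801 3834893506080
394649197502177907199 35440544156001500880

√124 → a₀=11, period (7,2,1,1,1,…,2,7,22); ℓ=16 even so k=15
i=0: a=11 ⇒ p=11, q=1
i=1: a=7 ⇒ p=78, q=7
…
i=3: a=1 ⇒ p=245, q=22
…
i=6: a=3 ⇒ p=2383, q=214
…
i=11: a=1 ⇒ p=84875, q=7622
…
i=13: a=1 ⇒ p=237042, q=21287
i=14: a=2 ⇒ p=626251, q=56239
i=15: a=7 ⇒ p=4620799, q=414960
(x₁, y₁) = (4620799, 414960);  4620799² − 124·414960² = 1 ✓
k=2:  x_2 = 4620799·4620799+124·414960·414960 = 42703566796801,  y_2 = 4620799·414960+414960·4620799 = 3834893506080
k=3:  x_3 = 4620799·42703566796801+124·414960·3834893506080 = 394649197502177907199,  y_3 = 4620799·3834893506080+414960·42703566796801 = 35440544156001500880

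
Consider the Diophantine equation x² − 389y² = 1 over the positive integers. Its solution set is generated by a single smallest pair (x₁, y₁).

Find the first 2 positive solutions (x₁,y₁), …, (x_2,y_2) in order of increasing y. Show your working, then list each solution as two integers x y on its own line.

√389 → a₀=19, period (1,2,1,1,1,1,2,1,38); ℓ=9 odd so k=17
k=0  a_k=19  p_k/q_k = 19/1
k=1  a_k=1  p_k/q_k = 20/1
…
k=3  a_k=1  p_k/q_k = 79/4
k=4  a_k=1  p_k/q_k = 138/7
…
k=6  a_k=1  p_k/q_k = 355/18
k=7  a_k=2  p_k/q_k = 927/47
k=8  a_k=1  p_k/q_k = 1282/65
k=9  a_k=38  p_k/q_k = 49643/2517
…
k=11  a_k=2  p_k/q_k = 151493/7681
…
k=13  a_k=1  p_k/q_k = 353911/17944
…
k=16  a_k=2  p_k/q_k = 2376809/120509
k=17  a_k=1  p_k/q_k = 3287049/166660
(x₁, y₁) = (3287049, 166660);  3287049² − 389·166660² = 1 ✓
(x_2, y_2) = (3287049·3287049 + 389·166660·166660, 3287049·166660 + 166660·3287049) = (21609382256801, 1095639172680)

3287049 166660
21609382256801 1095639172680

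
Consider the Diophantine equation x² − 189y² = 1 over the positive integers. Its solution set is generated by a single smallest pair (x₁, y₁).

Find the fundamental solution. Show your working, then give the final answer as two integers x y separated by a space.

√189 = [13; 1,2,1,26, …], period ℓ=4 (even) → k=3
a_0=13:  p_0=13·1+0=13,  q_0=13·0+1=1
a_1=1:  p_1=1·13+1=14,  q_1=1·1+0=1
a_2=2:  p_2=2·14+13=41,  q_2=2·1+1=3
a_3=1:  p_3=1·41+14=55,  q_3=1·3+1=4
(x₁, y₁) = (55, 4);  55² − 189·4² = 1 ✓

55 4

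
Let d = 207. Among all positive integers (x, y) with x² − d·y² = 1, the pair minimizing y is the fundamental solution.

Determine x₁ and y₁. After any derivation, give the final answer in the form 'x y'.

√207 = [14; 2,1,1,2,1,1,2,28, …], period ℓ=8 (even) → k=7
step 0: (14, 1)  from 14·(1,0) + (0,1)
step 1: (29, 2)  from 2·(14,1) + (1,0)
…
step 3: (72, 5)  from 1·(43,3) + (29,2)
step 4: (187, 13)  from 2·(72,5) + (43,3)
…
step 6: (446, 31)  from 1·(259,18) + (187,13)
step 7: (1151, 80)  from 2·(446,31) + (259,18)
→ (1151, 80).  Check: 1151²=1324801, 207·80²=1324800, difference 1.

1151 80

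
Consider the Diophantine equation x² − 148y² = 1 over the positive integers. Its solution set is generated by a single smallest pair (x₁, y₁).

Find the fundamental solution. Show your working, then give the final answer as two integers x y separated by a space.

73 6

d=148: √d = [12; 6,24] (ℓ=2, even), read p_1/q_1
a_0=12:  p_0=12·1+0=12,  q_0=12·0+1=1
a_1=6:  p_1=6·12+1=73,  q_1=6·1+0=6
fundamental: x₁=73, y₁=6  (since 5329 − 148·36 = 1)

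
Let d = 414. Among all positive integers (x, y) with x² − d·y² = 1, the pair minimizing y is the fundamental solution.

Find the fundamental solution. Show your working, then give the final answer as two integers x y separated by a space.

24335 1196

√414 = [20; 2,1,7,2,7,1,2,40, …], period ℓ=8 (even) → k=7
i=0: a=20 ⇒ p=20, q=1
i=1: a=2 ⇒ p=41, q=2
i=2: a=1 ⇒ p=61, q=3
i=3: a=7 ⇒ p=468, q=23
i=4: a=2 ⇒ p=997, q=49
i=5: a=7 ⇒ p=7447, q=366
i=6: a=1 ⇒ p=8444, q=415
i=7: a=2 ⇒ p=24335, q=1196
fundamental: x₁=24335, y₁=1196  (since 592192225 − 414·1430416 = 1)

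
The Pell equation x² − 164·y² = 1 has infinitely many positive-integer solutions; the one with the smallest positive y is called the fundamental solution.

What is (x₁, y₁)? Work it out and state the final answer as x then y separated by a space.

2049 160

√164 → a₀=12, period (1,4,6,4,1,24); ℓ=6 even so k=5
i=0: a=12 ⇒ p=12, q=1
i=1: a=1 ⇒ p=13, q=1
i=2: a=4 ⇒ p=64, q=5
…
i=4: a=4 ⇒ p=1652, q=129
i=5: a=1 ⇒ p=2049, q=160
(x₁, y₁) = (2049, 160);  2049² − 164·160² = 1 ✓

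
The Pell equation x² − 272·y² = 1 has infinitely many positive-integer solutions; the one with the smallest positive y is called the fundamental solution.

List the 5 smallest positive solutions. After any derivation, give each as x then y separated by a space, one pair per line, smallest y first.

d=272: √d = [16; 2,32] (ℓ=2, even), read p_1/q_1
a_0=16:  p_0=16·1+0=16,  q_0=16·0+1=1
a_1=2:  p_1=2·16+1=33,  q_1=2·1+0=2
→ (33, 2).  Check: 33²=1089, 272·2²=1088, difference 1.
n=2: (33,2)∘(33,2) = (33·33+272·2·2, 33·2+2·33) = (2177,132)
n=3: (2177,132)∘(33,2) = (33·2177+272·2·132, 33·132+2·2177) = (143649,8710)
n=4: (143649,8710)∘(33,2) = (33·143649+272·2·8710, 33·8710+2·143649) = (9478657,574728)
n=5: (9478657,574728)∘(33,2) = (33·9478657+272·2·574728, 33·574728+2·9478657) = (625447713,37923338)

33 2
2177 132
143649 8710
9478657 574728
625447713 37923338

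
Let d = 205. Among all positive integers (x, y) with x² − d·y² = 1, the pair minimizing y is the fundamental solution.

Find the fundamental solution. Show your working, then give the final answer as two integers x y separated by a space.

[14; 3,6,1,4,1,6,3,28] for √205; ℓ=8 ⇒ convergent index 7
k=0  a_k=14  p_k/q_k = 14/1
…
k=2  a_k=6  p_k/q_k = 272/19
k=3  a_k=1  p_k/q_k = 315/22
k=4  a_k=4  p_k/q_k = 1532/107
k=5  a_k=1  p_k/q_k = 1847/129
k=6  a_k=6  p_k/q_k = 12614/881
k=7  a_k=3  p_k/q_k = 39689/2772
→ (39689, 2772).  Check: 39689²=1575216721, 205·2772²=1575216720, difference 1.

39689 2772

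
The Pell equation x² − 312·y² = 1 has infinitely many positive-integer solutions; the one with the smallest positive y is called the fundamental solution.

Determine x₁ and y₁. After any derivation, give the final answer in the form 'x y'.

d=312: √d = [17; 1,1,1,34] (ℓ=4, even), read p_3/q_3
k=0  a_k=17  p_k/q_k = 17/1
k=1  a_k=1  p_k/q_k = 18/1
k=2  a_k=1  p_k/q_k = 35/2
k=3  a_k=1  p_k/q_k = 53/3
fundamental: x₁=53, y₁=3  (since 2809 − 312·9 = 1)

53 3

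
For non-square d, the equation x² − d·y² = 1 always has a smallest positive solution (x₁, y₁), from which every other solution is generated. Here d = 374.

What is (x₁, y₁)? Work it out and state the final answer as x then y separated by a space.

3365 174

[19; 2,1,18,1,2,38] for √374; ℓ=6 ⇒ convergent index 5
a_0=19:  p_0=19·1+0=19,  q_0=19·0+1=1
…
a_3=18:  p_3=18·58+39=1083,  q_3=18·3+2=56
a_4=1:  p_4=1·1083+58=1141,  q_4=1·56+3=59
a_5=2:  p_5=2·1141+1083=3365,  q_5=2·59+56=174
(x₁, y₁) = (3365, 174);  3365² − 374·174² = 1 ✓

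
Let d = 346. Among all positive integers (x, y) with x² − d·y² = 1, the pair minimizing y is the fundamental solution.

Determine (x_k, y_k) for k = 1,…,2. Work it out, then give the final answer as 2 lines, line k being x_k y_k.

17299 930
598510801 32176140

[18; 1,1,1,1,36] for √346; ℓ=5 ⇒ convergent index 9
step 0: (18, 1)  from 18·(1,0) + (0,1)
step 1: (19, 1)  from 1·(18,1) + (1,0)
…
step 3: (56, 3)  from 1·(37,2) + (19,1)
…
step 8: (10398, 559)  from 1·(6901,371) + (3497,188)
step 9: (17299, 930)  from 1·(10398,559) + (6901,371)
fundamental: x₁=17299, y₁=930  (since 299255401 − 346·864900 = 1)
k=2:  x_2 = 17299·17299+346·930·930 = 598510801,  y_2 = 17299·930+930·17299 = 32176140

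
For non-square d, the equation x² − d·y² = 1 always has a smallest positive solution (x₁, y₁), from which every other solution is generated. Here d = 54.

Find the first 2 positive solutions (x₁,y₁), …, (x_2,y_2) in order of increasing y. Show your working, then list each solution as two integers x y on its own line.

485 66
470449 64020

[7; 2,1,6,1,2,14] for √54; ℓ=6 ⇒ convergent index 5
a_0=7:  p_0=7·1+0=7,  q_0=7·0+1=1
…
a_2=1:  p_2=1·15+7=22,  q_2=1·2+1=3
…
a_4=1:  p_4=1·147+22=169,  q_4=1·20+3=23
a_5=2:  p_5=2·169+147=485,  q_5=2·23+20=66
→ (485, 66).  Check: 485²=235225, 54·66²=235224, difference 1.
k=2:  x_2 = 485·485+54·66·66 = 470449,  y_2 = 485·66+66·485 = 64020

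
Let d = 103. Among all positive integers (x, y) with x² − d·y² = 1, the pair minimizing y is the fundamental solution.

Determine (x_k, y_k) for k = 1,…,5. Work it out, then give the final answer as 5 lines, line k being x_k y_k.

227528 22419
103537981567 10201900464
47115579739725224 4642436017523565
21440227253936863550977 2112568364380001494176
9756504053220377800313664488 961336909616663523916230291

√103 → a₀=10, period (6,1,2,1,1,9,1,1,2,1,6,20); ℓ=12 even so k=11
k=0  a_k=10  p_k/q_k = 10/1
…
k=3  a_k=2  p_k/q_k = 203/20
…
k=5  a_k=1  p_k/q_k = 477/47
k=6  a_k=9  p_k/q_k = 4567/450
k=7  a_k=1  p_k/q_k = 5044/497
k=8  a_k=1  p_k/q_k = 9611/947
…
k=10  a_k=1  p_k/q_k = 33877/3338
k=11  a_k=6  p_k/q_k = 227528/22419
→ (227528, 22419).  Check: 227528²=51768990784, 103·22419²=51768990783, difference 1.
n=2: (227528,22419)∘(227528,22419) = (227528·227528+103·22419·22419, 227528·22419+22419·227528) = (103537981567,10201900464)
n=3: (103537981567,10201900464)∘(227528,22419) = (227528·103537981567+103·22419·10201900464, 227528·10201900464+22419·103537981567) = (47115579739725224,4642436017523565)
n=4: (47115579739725224,4642436017523565)∘(227528,22419) = (227528·47115579739725224+103·22419·4642436017523565, 227528·4642436017523565+22419·47115579739725224) = (21440227253936863550977,2112568364380001494176)
n=5: (21440227253936863550977,2112568364380001494176)∘(227528,22419) = (227528·21440227253936863550977+103·22419·2112568364380001494176, 227528·2112568364380001494176+22419·21440227253936863550977) = (9756504053220377800313664488,961336909616663523916230291)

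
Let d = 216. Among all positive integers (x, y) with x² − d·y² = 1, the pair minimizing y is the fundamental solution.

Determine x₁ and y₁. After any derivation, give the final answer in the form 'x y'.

d=216: √d = [14; 1,2,3,2,1,28] (ℓ=6, even), read p_5/q_5
i=0: a=14 ⇒ p=14, q=1
i=1: a=1 ⇒ p=15, q=1
i=2: a=2 ⇒ p=44, q=3
i=3: a=3 ⇒ p=147, q=10
i=4: a=2 ⇒ p=338, q=23
i=5: a=1 ⇒ p=485, q=33
fundamental: x₁=485, y₁=33  (since 235225 − 216·1089 = 1)

485 33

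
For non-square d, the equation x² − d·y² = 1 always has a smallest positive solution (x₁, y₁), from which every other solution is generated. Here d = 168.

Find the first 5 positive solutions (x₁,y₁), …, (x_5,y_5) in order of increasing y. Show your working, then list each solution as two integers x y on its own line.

13 1
337 26
8749 675
227137 17524
5896813 454949

√168 → a₀=12, period (1,24); ℓ=2 even so k=1
a_0=12:  p_0=12·1+0=12,  q_0=12·0+1=1
a_1=1:  p_1=1·12+1=13,  q_1=1·1+0=1
fundamental: x₁=13, y₁=1  (since 169 − 168·1 = 1)
(13+1√168)^2 = 337 + 26√168
(13+1√168)^3 = 8749 + 675√168
(13+1√168)^4 = 227137 + 17524√168
(13+1√168)^5 = 5896813 + 454949√168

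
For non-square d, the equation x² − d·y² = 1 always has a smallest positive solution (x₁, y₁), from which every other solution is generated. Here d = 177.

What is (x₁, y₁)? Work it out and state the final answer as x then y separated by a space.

62423 4692

√177 = [13; 3,3,2,8,2,3,3,26, …], period ℓ=8 (even) → k=7
k=0  a_k=13  p_k/q_k = 13/1
…
k=2  a_k=3  p_k/q_k = 133/10
k=3  a_k=2  p_k/q_k = 306/23
k=4  a_k=8  p_k/q_k = 2581/194
k=5  a_k=2  p_k/q_k = 5468/411
k=6  a_k=3  p_k/q_k = 18985/1427
k=7  a_k=3  p_k/q_k = 62423/4692
→ (62423, 4692).  Check: 62423²=3896630929, 177·4692²=3896630928, difference 1.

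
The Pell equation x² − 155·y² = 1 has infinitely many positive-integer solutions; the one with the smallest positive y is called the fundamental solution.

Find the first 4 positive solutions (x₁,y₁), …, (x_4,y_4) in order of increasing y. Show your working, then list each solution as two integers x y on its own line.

d=155: √d = [12; 2,4,2,24] (ℓ=4, even), read p_3/q_3
k=0  a_k=12  p_k/q_k = 12/1
…
k=2  a_k=4  p_k/q_k = 112/9
k=3  a_k=2  p_k/q_k = 249/20
fundamental: x₁=249, y₁=20  (since 62001 − 155·400 = 1)
k=2:  x_2 = 249·249+155·20·20 = 124001,  y_2 = 249·20+20·249 = 9960
k=3:  x_3 = 249·124001+155·20·9960 = 61752249,  y_3 = 249·9960+20·124001 = 4960060
k=4:  x_4 = 249·61752249+155·20·4960060 = 30752496001,  y_4 = 249·4960060+20·61752249 = 2470099920

249 20
124001 9960
61752249 4960060
30752496001 2470099920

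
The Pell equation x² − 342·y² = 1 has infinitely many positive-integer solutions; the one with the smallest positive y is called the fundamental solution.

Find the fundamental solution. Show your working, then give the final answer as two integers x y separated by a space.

37 2

[18; 2,36] for √342; ℓ=2 ⇒ convergent index 1
i=0: a=18 ⇒ p=18, q=1
i=1: a=2 ⇒ p=37, q=2
→ (37, 2).  Check: 37²=1369, 342·2²=1368, difference 1.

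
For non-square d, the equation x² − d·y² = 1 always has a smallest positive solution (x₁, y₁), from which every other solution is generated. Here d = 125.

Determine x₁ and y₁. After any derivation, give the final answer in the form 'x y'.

930249 83204

[11; 5,1,1,5,22] for √125; ℓ=5 ⇒ convergent index 9
a_0=11:  p_0=11·1+0=11,  q_0=11·0+1=1
a_1=5:  p_1=5·11+1=56,  q_1=5·1+0=5
…
a_8=1:  p_8=1·91444+76317=167761,  q_8=1·8179+6826=15005
a_9=5:  p_9=5·167761+91444=930249,  q_9=5·15005+8179=83204
(x₁, y₁) = (930249, 83204);  930249² − 125·83204² = 1 ✓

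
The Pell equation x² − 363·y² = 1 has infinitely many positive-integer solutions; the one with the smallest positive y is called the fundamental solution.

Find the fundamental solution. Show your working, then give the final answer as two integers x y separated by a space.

362 19

[19; 19,38] for √363; ℓ=2 ⇒ convergent index 1
k=0  a_k=19  p_k/q_k = 19/1
k=1  a_k=19  p_k/q_k = 362/19
→ (362, 19).  Check: 362²=131044, 363·19²=131043, difference 1.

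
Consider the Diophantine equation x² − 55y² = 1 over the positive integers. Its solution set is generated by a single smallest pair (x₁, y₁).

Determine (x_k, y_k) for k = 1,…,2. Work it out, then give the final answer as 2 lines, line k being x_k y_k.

89 12
15841 2136

d=55: √d = [7; 2,2,2,14] (ℓ=4, even), read p_3/q_3
k=0  a_k=7  p_k/q_k = 7/1
…
k=2  a_k=2  p_k/q_k = 37/5
k=3  a_k=2  p_k/q_k = 89/12
→ (89, 12).  Check: 89²=7921, 55·12²=7920, difference 1.
n=2: (89,12)∘(89,12) = (89·89+55·12·12, 89·12+12·89) = (15841,2136)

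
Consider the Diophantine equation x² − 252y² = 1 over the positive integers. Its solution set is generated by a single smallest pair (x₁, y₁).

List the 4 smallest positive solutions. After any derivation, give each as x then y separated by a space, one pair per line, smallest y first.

127 8
32257 2032
8193151 516120
2081028097 131092448

√252 = [15; 1,6,1,30, …], period ℓ=4 (even) → k=3
a_0=15:  p_0=15·1+0=15,  q_0=15·0+1=1
a_1=1:  p_1=1·15+1=16,  q_1=1·1+0=1
a_2=6:  p_2=6·16+15=111,  q_2=6·1+1=7
a_3=1:  p_3=1·111+16=127,  q_3=1·7+1=8
(x₁, y₁) = (127, 8);  127² − 252·8² = 1 ✓
k=2:  x_2 = 127·127+252·8·8 = 32257,  y_2 = 127·8+8·127 = 2032
k=3:  x_3 = 127·32257+252·8·2032 = 8193151,  y_3 = 127·2032+8·32257 = 516120
k=4:  x_4 = 127·8193151+252·8·516120 = 2081028097,  y_4 = 127·516120+8·8193151 = 131092448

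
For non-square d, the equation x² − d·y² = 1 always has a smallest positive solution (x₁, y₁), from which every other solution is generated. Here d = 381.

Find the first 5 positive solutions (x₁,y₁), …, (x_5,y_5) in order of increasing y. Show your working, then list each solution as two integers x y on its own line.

1015 52
2060449 105560
4182710455 214286748
8490900163201 435001992880
17236523148587575 883053831259652

[19; 1,1,12,1,1,38] for √381; ℓ=6 ⇒ convergent index 5
k=0  a_k=19  p_k/q_k = 19/1
k=1  a_k=1  p_k/q_k = 20/1
…
k=3  a_k=12  p_k/q_k = 488/25
k=4  a_k=1  p_k/q_k = 527/27
k=5  a_k=1  p_k/q_k = 1015/52
→ (1015, 52).  Check: 1015²=1030225, 381·52²=1030224, difference 1.
(x_2, y_2) = (1015·1015 + 381·52·52, 1015·52 + 52·1015) = (2060449, 105560)
(x_3, y_3) = (1015·2060449 + 381·52·105560, 1015·105560 + 52·2060449) = (4182710455, 214286748)
(x_4, y_4) = (1015·4182710455 + 381·52·214286748, 1015·214286748 + 52·4182710455) = (8490900163201, 435001992880)
(x_5, y_5) = (1015·8490900163201 + 381·52·435001992880, 1015·435001992880 + 52·8490900163201) = (17236523148587575, 883053831259652)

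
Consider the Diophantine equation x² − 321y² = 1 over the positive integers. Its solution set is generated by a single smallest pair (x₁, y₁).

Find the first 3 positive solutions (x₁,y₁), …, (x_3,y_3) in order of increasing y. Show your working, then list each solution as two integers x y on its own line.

d=321: √d = [17; 1,10,1,34] (ℓ=4, even), read p_3/q_3
i=0: a=17 ⇒ p=17, q=1
i=1: a=1 ⇒ p=18, q=1
i=2: a=10 ⇒ p=197, q=11
i=3: a=1 ⇒ p=215, q=12
(x₁, y₁) = (215, 12);  215² − 321·12² = 1 ✓
n=2: (215,12)∘(215,12) = (215·215+321·12·12, 215·12+12·215) = (92449,5160)
n=3: (92449,5160)∘(215,12) = (215·92449+321·12·5160, 215·5160+12·92449) = (39752855,2218788)

215 12
92449 5160
39752855 2218788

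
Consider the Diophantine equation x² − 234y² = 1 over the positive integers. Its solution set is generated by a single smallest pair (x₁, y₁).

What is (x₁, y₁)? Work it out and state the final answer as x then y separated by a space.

5201 340

[15; 3,2,1,2,1,2,3,30] for √234; ℓ=8 ⇒ convergent index 7
k=0  a_k=15  p_k/q_k = 15/1
k=1  a_k=3  p_k/q_k = 46/3
k=2  a_k=2  p_k/q_k = 107/7
k=3  a_k=1  p_k/q_k = 153/10
…
k=6  a_k=2  p_k/q_k = 1545/101
k=7  a_k=3  p_k/q_k = 5201/340
(x₁, y₁) = (5201, 340);  5201² − 234·340² = 1 ✓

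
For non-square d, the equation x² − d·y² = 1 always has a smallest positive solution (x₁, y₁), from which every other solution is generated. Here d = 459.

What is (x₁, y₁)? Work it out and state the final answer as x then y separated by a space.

499850 23331

[21; 2,2,1,4,21,4,1,2,2,42] for √459; ℓ=10 ⇒ convergent index 9
step 0: (21, 1)  from 21·(1,0) + (0,1)
…
step 2: (107, 5)  from 2·(43,2) + (21,1)
…
step 5: (14997, 700)  from 21·(707,33) + (150,7)
step 6: (60695, 2833)  from 4·(14997,700) + (707,33)
step 7: (75692, 3533)  from 1·(60695,2833) + (14997,700)
step 8: (212079, 9899)  from 2·(75692,3533) + (60695,2833)
step 9: (499850, 23331)  from 2·(212079,9899) + (75692,3533)
fundamental: x₁=499850, y₁=23331  (since 249850022500 − 459·544335561 = 1)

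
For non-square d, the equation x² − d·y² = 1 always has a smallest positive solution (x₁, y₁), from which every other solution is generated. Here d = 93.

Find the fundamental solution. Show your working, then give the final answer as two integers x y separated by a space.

12151 1260

d=93: √d = [9; 1,1,1,4,6,4,1,1,1,18] (ℓ=10, even), read p_9/q_9
i=0: a=9 ⇒ p=9, q=1
…
i=3: a=1 ⇒ p=29, q=3
…
i=7: a=1 ⇒ p=4330, q=449
i=8: a=1 ⇒ p=7821, q=811
i=9: a=1 ⇒ p=12151, q=1260
fundamental: x₁=12151, y₁=1260  (since 147646801 − 93·1587600 = 1)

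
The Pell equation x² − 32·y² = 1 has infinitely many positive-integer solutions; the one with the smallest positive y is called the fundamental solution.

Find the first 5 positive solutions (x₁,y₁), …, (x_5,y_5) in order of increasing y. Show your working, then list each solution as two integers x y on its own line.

17 3
577 102
19601 3465
665857 117708
22619537 3998607

√32 = [5; 1,1,1,10, …], period ℓ=4 (even) → k=3
k=0  a_k=5  p_k/q_k = 5/1
…
k=2  a_k=1  p_k/q_k = 11/2
k=3  a_k=1  p_k/q_k = 17/3
(x₁, y₁) = (17, 3);  17² − 32·3² = 1 ✓
n=2: (17,3)∘(17,3) = (17·17+32·3·3, 17·3+3·17) = (577,102)
n=3: (577,102)∘(17,3) = (17·577+32·3·102, 17·102+3·577) = (19601,3465)
n=4: (19601,3465)∘(17,3) = (17·19601+32·3·3465, 17·3465+3·19601) = (665857,117708)
n=5: (665857,117708)∘(17,3) = (17·665857+32·3·117708, 17·117708+3·665857) = (22619537,3998607)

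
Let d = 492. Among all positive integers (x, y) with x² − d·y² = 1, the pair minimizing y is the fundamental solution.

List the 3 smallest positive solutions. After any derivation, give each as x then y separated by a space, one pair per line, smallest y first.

d=492: √d = [22; 5,1,1,10,1,1,5,44] (ℓ=8, even), read p_7/q_7
i=0: a=22 ⇒ p=22, q=1
…
i=2: a=1 ⇒ p=133, q=6
i=3: a=1 ⇒ p=244, q=11
i=4: a=10 ⇒ p=2573, q=116
i=5: a=1 ⇒ p=2817, q=127
i=6: a=1 ⇒ p=5390, q=243
i=7: a=5 ⇒ p=29767, q=1342
(x₁, y₁) = (29767, 1342);  29767² − 492·1342² = 1 ✓
(29767+1342√492)^2 = 1772148577 + 79894628√492
(29767+1342√492)^3 = 105503093353351 + 4756446782010√492

29767 1342
1772148577 79894628
105503093353351 4756446782010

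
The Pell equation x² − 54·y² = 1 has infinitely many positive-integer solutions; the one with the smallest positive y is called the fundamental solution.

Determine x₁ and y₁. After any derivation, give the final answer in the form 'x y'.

d=54: √d = [7; 2,1,6,1,2,14] (ℓ=6, even), read p_5/q_5
k=0  a_k=7  p_k/q_k = 7/1
…
k=3  a_k=6  p_k/q_k = 147/20
k=4  a_k=1  p_k/q_k = 169/23
k=5  a_k=2  p_k/q_k = 485/66
(x₁, y₁) = (485, 66);  485² − 54·66² = 1 ✓

485 66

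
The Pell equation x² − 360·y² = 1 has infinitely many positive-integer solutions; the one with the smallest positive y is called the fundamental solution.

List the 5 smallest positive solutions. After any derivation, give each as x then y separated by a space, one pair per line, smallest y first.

19 1
721 38
27379 1443
1039681 54796
39480499 2080805

d=360: √d = [18; 1,36] (ℓ=2, even), read p_1/q_1
a_0=18:  p_0=18·1+0=18,  q_0=18·0+1=1
a_1=1:  p_1=1·18+1=19,  q_1=1·1+0=1
(x₁, y₁) = (19, 1);  19² − 360·1² = 1 ✓
(19+1√360)^2 = 721 + 38√360
(19+1√360)^3 = 27379 + 1443√360
(19+1√360)^4 = 1039681 + 54796√360
(19+1√360)^5 = 39480499 + 2080805√360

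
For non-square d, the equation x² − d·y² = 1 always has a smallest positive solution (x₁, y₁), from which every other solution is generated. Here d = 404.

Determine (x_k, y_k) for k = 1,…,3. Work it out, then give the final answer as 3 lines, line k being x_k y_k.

201 10
80801 4020
32481801 1616030

√404 → a₀=20, period (10,40); ℓ=2 even so k=1
k=0  a_k=20  p_k/q_k = 20/1
k=1  a_k=10  p_k/q_k = 201/10
(x₁, y₁) = (201, 10);  201² − 404·10² = 1 ✓
(201+10√404)^2 = 80801 + 4020√404
(201+10√404)^3 = 32481801 + 1616030√404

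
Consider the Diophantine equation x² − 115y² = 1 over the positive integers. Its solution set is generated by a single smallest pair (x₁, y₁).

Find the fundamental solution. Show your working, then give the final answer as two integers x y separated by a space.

d=115: √d = [10; 1,2,1,1,1,1,1,2,1,20] (ℓ=10, even), read p_9/q_9
i=0: a=10 ⇒ p=10, q=1
i=1: a=1 ⇒ p=11, q=1
i=2: a=2 ⇒ p=32, q=3
…
i=4: a=1 ⇒ p=75, q=7
…
i=6: a=1 ⇒ p=193, q=18
i=7: a=1 ⇒ p=311, q=29
i=8: a=2 ⇒ p=815, q=76
i=9: a=1 ⇒ p=1126, q=105
→ (1126, 105).  Check: 1126²=1267876, 115·105²=1267875, difference 1.

1126 105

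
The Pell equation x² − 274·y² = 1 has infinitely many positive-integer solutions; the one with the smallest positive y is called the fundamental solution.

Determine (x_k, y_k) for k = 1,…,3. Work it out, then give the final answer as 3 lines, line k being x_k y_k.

√274 → a₀=16, period (1,1,4,4,1,1,32); ℓ=7 odd so k=13
i=0: a=16 ⇒ p=16, q=1
i=1: a=1 ⇒ p=17, q=1
i=2: a=1 ⇒ p=33, q=2
i=3: a=4 ⇒ p=149, q=9
i=4: a=4 ⇒ p=629, q=38
i=5: a=1 ⇒ p=778, q=47
i=6: a=1 ⇒ p=1407, q=85
i=7: a=32 ⇒ p=45802, q=2767
i=8: a=1 ⇒ p=47209, q=2852
i=9: a=1 ⇒ p=93011, q=5619
i=10: a=4 ⇒ p=419253, q=25328
i=11: a=4 ⇒ p=1770023, q=106931
i=12: a=1 ⇒ p=2189276, q=132259
i=13: a=1 ⇒ p=3959299, q=239190
(x₁, y₁) = (3959299, 239190);  3959299² − 274·239190² = 1 ✓
(x_2, y_2) = (3959299·3959299 + 274·239190·239190, 3959299·239190 + 239190·3959299) = (31352097142801, 1894049455620)
(x_3, y_3) = (3959299·31352097142801 + 274·239190·1894049455620, 3959299·1894049455620 + 239190·31352097142801) = (248264653730785753699, 14998216231173381570)

3959299 239190
31352097142801 1894049455620
248264653730785753699 14998216231173381570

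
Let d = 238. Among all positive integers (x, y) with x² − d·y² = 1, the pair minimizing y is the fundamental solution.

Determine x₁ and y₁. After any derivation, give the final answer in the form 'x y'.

11663 756

d=238: √d = [15; 2,2,1,14,1,2,2,30] (ℓ=8, even), read p_7/q_7
k=0  a_k=15  p_k/q_k = 15/1
…
k=3  a_k=1  p_k/q_k = 108/7
k=4  a_k=14  p_k/q_k = 1589/103
k=5  a_k=1  p_k/q_k = 1697/110
k=6  a_k=2  p_k/q_k = 4983/323
k=7  a_k=2  p_k/q_k = 11663/756
fundamental: x₁=11663, y₁=756  (since 136025569 − 238·571536 = 1)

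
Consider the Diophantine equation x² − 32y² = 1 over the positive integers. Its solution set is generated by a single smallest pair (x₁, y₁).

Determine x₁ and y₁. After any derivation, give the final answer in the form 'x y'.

d=32: √d = [5; 1,1,1,10] (ℓ=4, even), read p_3/q_3
k=0  a_k=5  p_k/q_k = 5/1
k=1  a_k=1  p_k/q_k = 6/1
k=2  a_k=1  p_k/q_k = 11/2
k=3  a_k=1  p_k/q_k = 17/3
fundamental: x₁=17, y₁=3  (since 289 − 32·9 = 1)

17 3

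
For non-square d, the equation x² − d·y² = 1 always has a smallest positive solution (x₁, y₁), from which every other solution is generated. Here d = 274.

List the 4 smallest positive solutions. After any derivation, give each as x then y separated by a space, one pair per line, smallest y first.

3959299 239190
31352097142801 1894049455620
248264653730785753699 14998216231173381570
1965907990503261255572251201 118764845051735182903983240

d=274: √d = [16; 1,1,4,4,1,1,32] (ℓ=7, odd), read p_13/q_13
step 0: (16, 1)  from 16·(1,0) + (0,1)
step 1: (17, 1)  from 1·(16,1) + (1,0)
step 2: (33, 2)  from 1·(17,1) + (16,1)
step 3: (149, 9)  from 4·(33,2) + (17,1)
…
step 5: (778, 47)  from 1·(629,38) + (149,9)
step 6: (1407, 85)  from 1·(778,47) + (629,38)
…
step 9: (93011, 5619)  from 1·(47209,2852) + (45802,2767)
step 10: (419253, 25328)  from 4·(93011,5619) + (47209,2852)
…
step 12: (2189276, 132259)  from 1·(1770023,106931) + (419253,25328)
step 13: (3959299, 239190)  from 1·(2189276,132259) + (1770023,106931)
(x₁, y₁) = (3959299, 239190);  3959299² − 274·239190² = 1 ✓
n=2: (3959299,239190)∘(3959299,239190) = (3959299·3959299+274·239190·239190, 3959299·239190+239190·3959299) = (31352097142801,1894049455620)
n=3: (31352097142801,1894049455620)∘(3959299,239190) = (3959299·31352097142801+274·239190·1894049455620, 3959299·1894049455620+239190·31352097142801) = (248264653730785753699,14998216231173381570)
n=4: (248264653730785753699,14998216231173381570)∘(3959299,239190) = (3959299·248264653730785753699+274·239190·14998216231173381570, 3959299·14998216231173381570+239190·248264653730785753699) = (1965907990503261255572251201,118764845051735182903983240)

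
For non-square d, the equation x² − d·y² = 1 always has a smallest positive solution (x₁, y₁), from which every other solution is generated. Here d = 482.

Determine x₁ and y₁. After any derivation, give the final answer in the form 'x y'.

√482 → a₀=21, period (1,20,1,42); ℓ=4 even so k=3
a_0=21:  p_0=21·1+0=21,  q_0=21·0+1=1
…
a_2=20:  p_2=20·22+21=461,  q_2=20·1+1=21
a_3=1:  p_3=1·461+22=483,  q_3=1·21+1=22
fundamental: x₁=483, y₁=22  (since 233289 − 482·484 = 1)

483 22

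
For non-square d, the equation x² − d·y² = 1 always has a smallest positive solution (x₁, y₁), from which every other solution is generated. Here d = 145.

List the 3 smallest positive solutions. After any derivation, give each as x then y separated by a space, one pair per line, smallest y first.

√145 = [12; 24, …], period ℓ=1 (odd) → k=1
k=0  a_k=12  p_k/q_k = 12/1
k=1  a_k=24  p_k/q_k = 289/24
(x₁, y₁) = (289, 24);  289² − 145·24² = 1 ✓
k=2:  x_2 = 289·289+145·24·24 = 167041,  y_2 = 289·24+24·289 = 13872
k=3:  x_3 = 289·167041+145·24·13872 = 96549409,  y_3 = 289·13872+24·167041 = 8017992

289 24
167041 13872
96549409 8017992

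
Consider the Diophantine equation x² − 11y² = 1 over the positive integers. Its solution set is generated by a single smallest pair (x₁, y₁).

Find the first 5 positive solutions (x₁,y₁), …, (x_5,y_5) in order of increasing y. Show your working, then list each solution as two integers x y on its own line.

10 3
199 60
3970 1197
79201 23880
1580050 476403

d=11: √d = [3; 3,6] (ℓ=2, even), read p_1/q_1
step 0: (3, 1)  from 3·(1,0) + (0,1)
step 1: (10, 3)  from 3·(3,1) + (1,0)
fundamental: x₁=10, y₁=3  (since 100 − 11·9 = 1)
(10+3√11)^2 = 199 + 60√11
(10+3√11)^3 = 3970 + 1197√11
(10+3√11)^4 = 79201 + 23880√11
(10+3√11)^5 = 1580050 + 476403√11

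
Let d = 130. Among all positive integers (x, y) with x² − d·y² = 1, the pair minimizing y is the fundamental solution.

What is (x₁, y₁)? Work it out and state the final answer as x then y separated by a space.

d=130: √d = [11; 2,2,22] (ℓ=3, odd), read p_5/q_5
i=0: a=11 ⇒ p=11, q=1
i=1: a=2 ⇒ p=23, q=2
…
i=3: a=22 ⇒ p=1277, q=112
i=4: a=2 ⇒ p=2611, q=229
i=5: a=2 ⇒ p=6499, q=570
→ (6499, 570).  Check: 6499²=42237001, 130·570²=42237000, difference 1.

6499 570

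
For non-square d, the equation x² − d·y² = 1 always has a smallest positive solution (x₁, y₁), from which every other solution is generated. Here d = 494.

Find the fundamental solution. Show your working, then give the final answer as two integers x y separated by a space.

√494 = [22; 4,2,2,1,2,1,2,2,4,44, …], period ℓ=10 (even) → k=9
a_0=22:  p_0=22·1+0=22,  q_0=22·0+1=1
a_1=4:  p_1=4·22+1=89,  q_1=4·1+0=4
…
a_3=2:  p_3=2·200+89=489,  q_3=2·9+4=22
a_4=1:  p_4=1·489+200=689,  q_4=1·22+9=31
a_5=2:  p_5=2·689+489=1867,  q_5=2·31+22=84
…
a_7=2:  p_7=2·2556+1867=6979,  q_7=2·115+84=314
a_8=2:  p_8=2·6979+2556=16514,  q_8=2·314+115=743
a_9=4:  p_9=4·16514+6979=73035,  q_9=4·743+314=3286
(x₁, y₁) = (73035, 3286);  73035² − 494·3286² = 1 ✓

73035 3286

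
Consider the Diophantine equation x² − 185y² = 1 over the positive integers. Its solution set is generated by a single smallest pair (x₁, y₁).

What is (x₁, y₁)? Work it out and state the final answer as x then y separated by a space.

9249 680

[13; 1,1,1,1,26] for √185; ℓ=5 ⇒ convergent index 9
step 0: (13, 1)  from 13·(1,0) + (0,1)
…
step 2: (27, 2)  from 1·(14,1) + (13,1)
…
step 7: (3686, 271)  from 1·(1877,138) + (1809,133)
step 8: (5563, 409)  from 1·(3686,271) + (1877,138)
step 9: (9249, 680)  from 1·(5563,409) + (3686,271)
(x₁, y₁) = (9249, 680);  9249² − 185·680² = 1 ✓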